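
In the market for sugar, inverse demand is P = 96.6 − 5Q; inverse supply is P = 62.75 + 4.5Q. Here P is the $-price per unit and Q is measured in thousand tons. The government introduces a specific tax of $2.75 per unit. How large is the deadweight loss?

$0.40 thousand

Competitive equilibrium: 96.6 − 5Q = 62.75 + 4.5Q → Q* = 3.5632, P* = 78.7842.
With the tax, the buyer price exceeds the seller price by 2.75: (96.6 − 5Q) − (62.75 + 4.5Q) = 2.75 → Q' = 3.2737.
ΔQ = 3.5632 − 3.2737 = 0.2895; the wedge equals the tax, 2.75.
Welfare loss = ½ × 0.2895 × 2.75 = $0.40 thousand.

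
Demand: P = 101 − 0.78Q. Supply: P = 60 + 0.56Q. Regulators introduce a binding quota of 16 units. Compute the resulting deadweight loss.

Competitive equilibrium: 101 − 0.78Q = 60 + 0.56Q → Q* = 30.597, P* = 77.1343.
At Q = 16: demand price = 101 − 0.78·16 = 88.52; supply price = 60 + 0.56·16 = 68.96.
ΔQ = 30.597 − 16 = 14.597; wedge = 88.52 − 68.96 = 19.56.
Welfare loss = ½ × 14.597 × 19.56 = 142.76.

142.76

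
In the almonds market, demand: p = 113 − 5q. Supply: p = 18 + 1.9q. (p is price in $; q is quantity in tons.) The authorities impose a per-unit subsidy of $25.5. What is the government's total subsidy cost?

Competitive equilibrium: 113 − 5q = 18 + 1.9q → q* = 13.7681, p* = 44.1594.
The subsidy lowers effective supply by 25.5: p = 1.9q − 7.5.
New quantity: 113 − 5q = 1.9q − 7.5 → q' = 17.4638.
Total subsidy cost = 25.5 × 17.4638 = $445.33.

$445.33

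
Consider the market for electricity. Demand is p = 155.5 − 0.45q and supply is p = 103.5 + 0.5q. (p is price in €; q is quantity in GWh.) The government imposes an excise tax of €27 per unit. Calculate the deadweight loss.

€383.68

Competitive equilibrium: 155.5 − 0.45q = 103.5 + 0.5q → q* = 54.7368, p* = 130.8684.
With the tax, the buyer price exceeds the seller price by 27: (155.5 − 0.45q) − (103.5 + 0.5q) = 27 → q' = 26.3158.
Δq = 54.7368 − 26.3158 = 28.421; the wedge equals the tax, 27.
Deadweight loss = ½ × 28.421 × 27 = €383.68.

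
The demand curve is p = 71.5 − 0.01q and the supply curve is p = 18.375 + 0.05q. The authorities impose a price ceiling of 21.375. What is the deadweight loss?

20439.38

Competitive equilibrium: 71.5 − 0.01q = 18.375 + 0.05q → q* = 885.4167, p* = 62.6458.
At the ceiling p = 21.375, quantity supplied = (21.375 − 18.375)/0.05 = 60.
Willingness to pay at q' = 60: 71.5 − 0.01·60 = 70.9.
Δq = 885.4167 − 60 = 825.4167; wedge = 70.9 − 21.375 = 49.525.
Welfare loss = ½ × 825.4167 × 49.525 = 20439.38.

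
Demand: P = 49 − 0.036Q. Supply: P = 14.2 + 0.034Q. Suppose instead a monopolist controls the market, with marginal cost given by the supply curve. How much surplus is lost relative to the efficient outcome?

997.75

Competitive equilibrium: 49 − 0.036Q = 14.2 + 0.034Q → Q* = 497.1429, P* = 31.1029.
Marginal revenue: MR = 49 − 0.072Q. Set MR = MC: 49 − 0.072Q = 14.2 + 0.034Q → Q_m = 328.3019.
Price P_m = 49 − 0.036·328.3019 = 37.1811; MC(Q_m) = 14.2 + 0.034·328.3019 = 25.3623.
Competitive Q* = 497.1429, so ΔQ = 168.841; wedge = 37.1811 − 25.3623 = 11.8188.
The triangle = ½ × 168.841 × 11.8188 = 997.75.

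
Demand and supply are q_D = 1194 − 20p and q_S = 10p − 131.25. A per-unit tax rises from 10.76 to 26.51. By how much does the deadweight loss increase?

1956.675

In inverse form: demand p = 59.7 − 0.05q, supply p = 13.125 + 0.1q.
Competitive equilibrium: 59.7 − 0.05q = 13.125 + 0.1q → q* = 310.5, p* = 44.175.
For a per-unit tax t: Δq = t/0.15, so DWL = ½·t·(t/0.15) = t²/0.3.
At t = 10.76: DWL = 385.925. At t = 26.51: DWL = 2342.6.
Increase = 2342.6 − 385.925 = 1956.675.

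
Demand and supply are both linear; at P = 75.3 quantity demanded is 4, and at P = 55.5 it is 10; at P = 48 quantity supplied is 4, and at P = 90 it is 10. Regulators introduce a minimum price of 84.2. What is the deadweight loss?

Demand slope = (55.5 − 75.3)/(10 − 4) = −3.3, so P = 88.5 − 3.3Q.
Supply slope = (90 − 48)/(10 − 4) = 7, so P = 20 + 7Q.
Competitive equilibrium: 88.5 − 3.3Q = 20 + 7Q → Q* = 6.6505, P* = 66.5534.
At the floor P = 84.2, quantity demanded = (88.5 − 84.2)/3.3 = 1.303.
Sellers' marginal cost at Q' = 1.303: 20 + 7·1.303 = 29.121.
ΔQ = 6.6505 − 1.303 = 5.3475; wedge = 84.2 − 29.121 = 55.079.
The triangle = ½ × 5.3475 × 55.079 = 147.27.

147.27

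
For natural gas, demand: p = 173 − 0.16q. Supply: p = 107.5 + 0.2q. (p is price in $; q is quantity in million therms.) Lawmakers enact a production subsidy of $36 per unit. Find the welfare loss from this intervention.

Competitive equilibrium: 173 − 0.16q = 107.5 + 0.2q → q* = 181.9444, p* = 143.8889.
The subsidy lowers effective supply by 36: p = 71.5 + 0.2q.
New quantity: 173 − 0.16q = 71.5 + 0.2q → q' = 281.9444.
Overproduction Δq = 281.9444 − 181.9444 = 100; wedge = subsidy = 36.
Deadweight loss = ½ × 100 × 36 = $1800 million.

$1800 million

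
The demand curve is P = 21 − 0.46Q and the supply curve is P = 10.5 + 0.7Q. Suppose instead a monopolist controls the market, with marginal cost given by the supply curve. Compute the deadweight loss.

Competitive equilibrium: 21 − 0.46Q = 10.5 + 0.7Q → Q* = 9.0517, P* = 16.8362.
Marginal revenue: MR = 21 − 0.92Q. Set MR = MC: 21 − 0.92Q = 10.5 + 0.7Q → Q_m = 6.4815.
Price P_m = 21 − 0.46·6.4815 = 18.0185; MC(Q_m) = 10.5 + 0.7·6.4815 = 15.0371.
Competitive Q* = 9.0517, so ΔQ = 2.5702; wedge = 18.0185 − 15.0371 = 2.9814.
DWL = ½ × 2.5702 × 2.9814 = 3.83.

3.83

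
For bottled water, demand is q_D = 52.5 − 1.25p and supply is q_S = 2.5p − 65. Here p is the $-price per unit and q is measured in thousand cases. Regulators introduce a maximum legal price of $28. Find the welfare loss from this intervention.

In inverse form: demand p = 42 − 0.8q, supply p = 26 + 0.4q.
Competitive equilibrium: 42 − 0.8q = 26 + 0.4q → q* = 13.3333, p* = 31.3333.
At the ceiling p = 28, quantity supplied = (28 − 26)/0.4 = 5.
Willingness to pay at q' = 5: 42 − 0.8·5 = 38.
Δq = 13.3333 − 5 = 8.3333; wedge = 38 − 28 = 10.
DWL = ½ × 8.3333 × 10 = $41.67 thousand.

$41.67 thousand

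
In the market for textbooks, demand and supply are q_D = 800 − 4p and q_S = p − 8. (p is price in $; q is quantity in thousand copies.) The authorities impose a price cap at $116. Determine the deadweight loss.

$1299.60 thousand

In inverse form: demand p = 200 − 0.25q, supply p = 8 + q.
Competitive equilibrium: 200 − 0.25q = 8 + q → q* = 153.6, p* = 161.6.
At the ceiling p = 116, quantity supplied = (116 − 8)/1 = 108.
Willingness to pay at q' = 108: 200 − 0.25·108 = 173.
Δq = 153.6 − 108 = 45.6; wedge = 173 − 116 = 57.
DWL = ½ × 45.6 × 57 = $1299.60 thousand.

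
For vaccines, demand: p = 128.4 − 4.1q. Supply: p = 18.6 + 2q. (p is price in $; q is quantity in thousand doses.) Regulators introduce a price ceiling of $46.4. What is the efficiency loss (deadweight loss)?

$51.27 thousand

Competitive equilibrium: 128.4 − 4.1q = 18.6 + 2q → q* = 18, p* = 54.6.
At the ceiling p = 46.4, quantity supplied = (46.4 − 18.6)/2 = 13.9.
Willingness to pay at q' = 13.9: 128.4 − 4.1·13.9 = 71.41.
Δq = 18 − 13.9 = 4.1; wedge = 71.41 − 46.4 = 25.01.
Welfare loss = ½ × 4.1 × 25.01 = $51.27 thousand.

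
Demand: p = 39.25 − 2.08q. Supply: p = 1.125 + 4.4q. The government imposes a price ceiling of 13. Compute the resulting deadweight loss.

Competitive equilibrium: 39.25 − 2.08q = 1.125 + 4.4q → q* = 5.8835, p* = 27.0123.
At the ceiling p = 13, quantity supplied = (13 − 1.125)/4.4 = 2.6989.
Willingness to pay at q' = 2.6989: 39.25 − 2.08·2.6989 = 33.6363.
Δq = 5.8835 − 2.6989 = 3.1846; wedge = 33.6363 − 13 = 20.6363.
The triangle = ½ × 3.1846 × 20.6363 = 32.86.

32.86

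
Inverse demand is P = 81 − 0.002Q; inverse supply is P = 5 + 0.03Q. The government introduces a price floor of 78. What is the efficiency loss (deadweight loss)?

Competitive equilibrium: 81 − 0.002Q = 5 + 0.03Q → Q* = 2375, P* = 76.25.
At the floor P = 78, quantity demanded = (81 − 78)/0.002 = 1500.
Sellers' marginal cost at Q' = 1500: 5 + 0.03·1500 = 50.
ΔQ = 2375 − 1500 = 875; wedge = 78 − 50 = 28.
Deadweight loss = ½ × 875 × 28 = 12250.

12250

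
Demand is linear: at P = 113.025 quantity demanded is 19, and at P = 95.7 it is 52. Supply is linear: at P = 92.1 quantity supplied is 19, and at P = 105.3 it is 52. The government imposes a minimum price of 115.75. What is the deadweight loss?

357.75

Demand slope = (95.7 − 113.025)/(52 − 19) = −0.525, so P = 123 − 0.525Q.
Supply slope = (105.3 − 92.1)/(52 − 19) = 0.4, so P = 84.5 + 0.4Q.
Competitive equilibrium: 123 − 0.525Q = 84.5 + 0.4Q → Q* = 41.6216, P* = 101.1486.
At the floor P = 115.75, quantity demanded = (123 − 115.75)/0.525 = 13.8095.
Sellers' marginal cost at Q' = 13.8095: 84.5 + 0.4·13.8095 = 90.0238.
ΔQ = 41.6216 − 13.8095 = 27.8121; wedge = 115.75 − 90.0238 = 25.7262.
Deadweight loss = ½ × 27.8121 × 25.7262 = 357.75.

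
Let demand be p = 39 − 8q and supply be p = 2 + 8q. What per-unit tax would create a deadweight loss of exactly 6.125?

Competitive equilibrium: 39 − 8q = 2 + 8q → q* = 2.3125, p* = 20.5.
A tax t gives Δq = t/16 and wedge t, so DWL = t²/32.
t²/32 = 6.125 → t² = 196 → t = 14.

14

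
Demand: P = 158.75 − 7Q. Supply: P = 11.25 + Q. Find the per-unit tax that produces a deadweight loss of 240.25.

Competitive equilibrium: 158.75 − 7Q = 11.25 + Q → Q* = 18.4375, P* = 29.6875.
A tax t gives ΔQ = t/8 and wedge t, so DWL = t²/16.
t²/16 = 240.25 → t² = 3844 → t = 62.

62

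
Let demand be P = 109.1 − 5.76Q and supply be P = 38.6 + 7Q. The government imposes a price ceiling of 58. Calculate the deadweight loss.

48.38

Competitive equilibrium: 109.1 − 5.76Q = 38.6 + 7Q → Q* = 5.5251, P* = 77.2755.
At the ceiling P = 58, quantity supplied = (58 − 38.6)/7 = 2.7714.
Willingness to pay at Q' = 2.7714: 109.1 − 5.76·2.7714 = 93.1367.
ΔQ = 5.5251 − 2.7714 = 2.7537; wedge = 93.1367 − 58 = 35.1367.
The triangle = ½ × 2.7537 × 35.1367 = 48.38.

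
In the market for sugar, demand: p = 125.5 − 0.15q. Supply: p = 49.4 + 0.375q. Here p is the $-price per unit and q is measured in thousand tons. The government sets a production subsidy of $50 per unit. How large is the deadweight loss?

Competitive equilibrium: 125.5 − 0.15q = 49.4 + 0.375q → q* = 144.9524, p* = 103.7571.
The subsidy lowers effective supply by 50: p = 0.375q − 0.6.
New quantity: 125.5 − 0.15q = 0.375q − 0.6 → q' = 240.1905.
Overproduction Δq = 240.1905 − 144.9524 = 95.2381; wedge = subsidy = 50.
Deadweight loss = ½ × 95.2381 × 50 = $2380.95 thousand.

$2380.95 thousand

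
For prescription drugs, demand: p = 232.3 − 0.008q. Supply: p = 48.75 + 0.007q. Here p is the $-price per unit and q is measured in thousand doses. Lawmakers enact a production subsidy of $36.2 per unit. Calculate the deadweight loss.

$43681.33 thousand

Competitive equilibrium: 232.3 − 0.008q = 48.75 + 0.007q → q* = 12236.6667, p* = 134.4067.
The subsidy lowers effective supply by 36.2: p = 12.55 + 0.007q.
New quantity: 232.3 − 0.008q = 12.55 + 0.007q → q' = 14650.
Overproduction Δq = 14650 − 12236.6667 = 2413.3333; wedge = subsidy = 36.2.
Welfare loss = ½ × 2413.3333 × 36.2 = $43681.33 thousand.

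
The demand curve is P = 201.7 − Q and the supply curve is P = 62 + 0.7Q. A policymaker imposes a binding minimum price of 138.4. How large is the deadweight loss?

Competitive equilibrium: 201.7 − Q = 62 + 0.7Q → Q* = 82.1765, P* = 119.5235.
At the floor P = 138.4, quantity demanded = (201.7 − 138.4)/1 = 63.3.
Sellers' marginal cost at Q' = 63.3: 62 + 0.7·63.3 = 106.31.
ΔQ = 82.1765 − 63.3 = 18.8765; wedge = 138.4 − 106.31 = 32.09.
DWL = ½ × 18.8765 × 32.09 = 302.87.

302.87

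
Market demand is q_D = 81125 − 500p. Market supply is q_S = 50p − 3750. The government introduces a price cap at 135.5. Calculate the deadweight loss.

In inverse form: demand p = 162.25 − 0.002q, supply p = 75 + 0.02q.
Competitive equilibrium: 162.25 − 0.002q = 75 + 0.02q → q* = 3965.9091, p* = 154.3182.
At the ceiling p = 135.5, quantity supplied = (135.5 − 75)/0.02 = 3025.
Willingness to pay at q' = 3025: 162.25 − 0.002·3025 = 156.2.
Δq = 3965.9091 − 3025 = 940.9091; wedge = 156.2 − 135.5 = 20.7.
Deadweight loss = ½ × 940.9091 × 20.7 = 9738.41.

9738.41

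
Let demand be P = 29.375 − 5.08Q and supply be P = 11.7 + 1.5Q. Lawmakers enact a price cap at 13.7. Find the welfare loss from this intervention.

Competitive equilibrium: 29.375 − 5.08Q = 11.7 + 1.5Q → Q* = 2.6862, P* = 15.7293.
At the ceiling P = 13.7, quantity supplied = (13.7 − 11.7)/1.5 = 1.3333.
Willingness to pay at Q' = 1.3333: 29.375 − 5.08·1.3333 = 22.6018.
ΔQ = 2.6862 − 1.3333 = 1.3529; wedge = 22.6018 − 13.7 = 8.9018.
Deadweight loss = ½ × 1.3529 × 8.9018 = 6.02.

6.02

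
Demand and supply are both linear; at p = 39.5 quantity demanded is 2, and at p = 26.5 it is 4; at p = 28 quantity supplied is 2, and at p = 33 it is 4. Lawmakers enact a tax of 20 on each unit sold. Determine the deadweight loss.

Demand slope = (26.5 − 39.5)/(4 − 2) = −6.5, so p = 52.5 − 6.5q.
Supply slope = (33 − 28)/(4 − 2) = 2.5, so p = 23 + 2.5q.
Competitive equilibrium: 52.5 − 6.5q = 23 + 2.5q → q* = 3.2778, p* = 31.1944.
With the tax, the buyer price exceeds the seller price by 20: (52.5 − 6.5q) − (23 + 2.5q) = 20 → q' = 1.0556.
Δq = 3.2778 − 1.0556 = 2.2222; the wedge equals the tax, 20.
Deadweight loss = ½ × 2.2222 × 20 = 22.22.

22.22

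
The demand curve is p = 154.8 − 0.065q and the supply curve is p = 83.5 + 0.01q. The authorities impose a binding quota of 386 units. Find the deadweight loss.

Competitive equilibrium: 154.8 − 0.065q = 83.5 + 0.01q → q* = 950.6667, p* = 93.0067.
At q = 386: demand price = 154.8 − 0.065·386 = 129.71; supply price = 83.5 + 0.01·386 = 87.36.
Δq = 950.6667 − 386 = 564.6667; wedge = 129.71 − 87.36 = 42.35.
The triangle = ½ × 564.6667 × 42.35 = 11956.82.

11956.82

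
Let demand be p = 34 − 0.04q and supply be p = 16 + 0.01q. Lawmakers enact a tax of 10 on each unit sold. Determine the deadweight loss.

Competitive equilibrium: 34 − 0.04q = 16 + 0.01q → q* = 360, p* = 19.6.
With the tax, the buyer price exceeds the seller price by 10: (34 − 0.04q) − (16 + 0.01q) = 10 → q' = 160.
Δq = 360 − 160 = 200; the wedge equals the tax, 10.
Deadweight loss = ½ × 200 × 10 = 1000.

1000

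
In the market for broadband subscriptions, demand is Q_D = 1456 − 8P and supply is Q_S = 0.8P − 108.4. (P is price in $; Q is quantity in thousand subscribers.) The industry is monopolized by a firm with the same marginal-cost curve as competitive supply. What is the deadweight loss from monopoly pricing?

$5.46 thousand

In inverse form: demand P = 182 − 0.125Q, supply P = 135.5 + 1.25Q.
Competitive equilibrium: 182 − 0.125Q = 135.5 + 1.25Q → Q* = 33.8182, P* = 177.7727.
Marginal revenue: MR = 182 − 0.25Q. Set MR = MC: 182 − 0.25Q = 135.5 + 1.25Q → Q_m = 31.
Price P_m = 182 − 0.125·31 = 178.125; MC(Q_m) = 135.5 + 1.25·31 = 174.25.
Competitive Q* = 33.8182, so ΔQ = 2.8182; wedge = 178.125 − 174.25 = 3.875.
Deadweight loss = ½ × 2.8182 × 3.875 = $5.46 thousand.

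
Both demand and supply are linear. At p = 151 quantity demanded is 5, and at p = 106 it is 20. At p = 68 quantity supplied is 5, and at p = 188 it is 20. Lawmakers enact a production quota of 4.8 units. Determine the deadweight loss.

329.96

Demand slope = (106 − 151)/(20 − 5) = −3, so p = 166 − 3q.
Supply slope = (188 − 68)/(20 − 5) = 8, so p = 28 + 8q.
Competitive equilibrium: 166 − 3q = 28 + 8q → q* = 12.5455, p* = 128.3636.
At q = 4.8: demand price = 166 − 3·4.8 = 151.6; supply price = 28 + 8·4.8 = 66.4.
Δq = 12.5455 − 4.8 = 7.7455; wedge = 151.6 − 66.4 = 85.2.
Deadweight loss = ½ × 7.7455 × 85.2 = 329.96.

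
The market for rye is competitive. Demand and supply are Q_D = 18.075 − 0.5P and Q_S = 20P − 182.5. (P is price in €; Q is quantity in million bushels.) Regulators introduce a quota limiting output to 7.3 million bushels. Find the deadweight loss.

€35.47 million

In inverse form: demand P = 36.15 − 2Q, supply P = 9.125 + 0.05Q.
Competitive equilibrium: 36.15 − 2Q = 9.125 + 0.05Q → Q* = 13.1829, P* = 9.7841.
At Q = 7.3: demand price = 36.15 − 2·7.3 = 21.55; supply price = 9.125 + 0.05·7.3 = 9.49.
ΔQ = 13.1829 − 7.3 = 5.8829; wedge = 21.55 − 9.49 = 12.06.
Welfare loss = ½ × 5.8829 × 12.06 = €35.47 million.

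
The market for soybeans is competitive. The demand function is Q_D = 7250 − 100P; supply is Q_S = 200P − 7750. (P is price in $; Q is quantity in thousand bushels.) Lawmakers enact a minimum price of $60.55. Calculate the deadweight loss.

$8347.69 thousand

In inverse form: demand P = 72.5 − 0.01Q, supply P = 38.75 + 0.005Q.
Competitive equilibrium: 72.5 − 0.01Q = 38.75 + 0.005Q → Q* = 2250, P* = 50.
At the floor P = 60.55, quantity demanded = (72.5 − 60.55)/0.01 = 1195.
Sellers' marginal cost at Q' = 1195: 38.75 + 0.005·1195 = 44.725.
ΔQ = 2250 − 1195 = 1055; wedge = 60.55 − 44.725 = 15.825.
The triangle = ½ × 1055 × 15.825 = $8347.69 thousand.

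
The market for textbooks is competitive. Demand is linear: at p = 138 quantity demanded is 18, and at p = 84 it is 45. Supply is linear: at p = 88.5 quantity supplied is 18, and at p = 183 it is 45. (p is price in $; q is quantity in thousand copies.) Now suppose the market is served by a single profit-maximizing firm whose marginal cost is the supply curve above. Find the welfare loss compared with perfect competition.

$142.56 thousand

Demand slope = (84 − 138)/(45 − 18) = −2, so p = 174 − 2q.
Supply slope = (183 − 88.5)/(45 − 18) = 3.5, so p = 25.5 + 3.5q.
Competitive equilibrium: 174 − 2q = 25.5 + 3.5q → q* = 27, p* = 120.
Marginal revenue: MR = 174 − 4q. Set MR = MC: 174 − 4q = 25.5 + 3.5q → q_m = 19.8.
Price p_m = 174 − 2·19.8 = 134.4; MC(q_m) = 25.5 + 3.5·19.8 = 94.8.
Competitive q* = 27, so Δq = 7.2; wedge = 134.4 − 94.8 = 39.6.
DWL = ½ × 7.2 × 39.6 = $142.56 thousand.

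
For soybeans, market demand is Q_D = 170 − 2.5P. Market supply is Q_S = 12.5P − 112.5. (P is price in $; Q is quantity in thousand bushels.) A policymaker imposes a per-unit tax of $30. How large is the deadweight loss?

In inverse form: demand P = 68 − 0.4Q, supply P = 9 + 0.08Q.
Competitive equilibrium: 68 − 0.4Q = 9 + 0.08Q → Q* = 122.9167, P* = 18.8333.
With the tax, the buyer price exceeds the seller price by 30: (68 − 0.4Q) − (9 + 0.08Q) = 30 → Q' = 60.4167.
ΔQ = 122.9167 − 60.4167 = 62.5; the wedge equals the tax, 30.
The triangle = ½ × 62.5 × 30 = $937.50 thousand.

$937.50 thousand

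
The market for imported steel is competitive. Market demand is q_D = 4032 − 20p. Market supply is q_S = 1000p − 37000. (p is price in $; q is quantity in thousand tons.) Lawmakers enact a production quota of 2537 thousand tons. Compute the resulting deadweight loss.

In inverse form: demand p = 201.6 − 0.05q, supply p = 37 + 0.001q.
Competitive equilibrium: 201.6 − 0.05q = 37 + 0.001q → q* = 3227.451, p* = 40.2275.
At q = 2537: demand price = 201.6 − 0.05·2537 = 74.75; supply price = 37 + 0.001·2537 = 39.537.
Δq = 3227.451 − 2537 = 690.451; wedge = 74.75 − 39.537 = 35.213.
The triangle = ½ × 690.451 × 35.213 = $12156.43 thousand.

$12156.43 thousand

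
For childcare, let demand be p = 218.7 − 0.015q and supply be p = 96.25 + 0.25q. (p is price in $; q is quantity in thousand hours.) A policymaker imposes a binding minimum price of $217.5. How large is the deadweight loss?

Competitive equilibrium: 218.7 − 0.015q = 96.25 + 0.25q → q* = 462.0755, p* = 211.7689.
At the floor p = 217.5, quantity demanded = (218.7 − 217.5)/0.015 = 80.
Sellers' marginal cost at q' = 80: 96.25 + 0.25·80 = 116.25.
Δq = 462.0755 − 80 = 382.0755; wedge = 217.5 − 116.25 = 101.25.
Deadweight loss = ½ × 382.0755 × 101.25 = $19342.57 thousand.

$19342.57 thousand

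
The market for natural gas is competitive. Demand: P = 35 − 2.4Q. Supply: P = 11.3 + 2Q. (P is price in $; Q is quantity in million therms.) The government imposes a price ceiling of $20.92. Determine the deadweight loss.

$0.73 million

Competitive equilibrium: 35 − 2.4Q = 11.3 + 2Q → Q* = 5.3864, P* = 22.0727.
At the ceiling P = 20.92, quantity supplied = (20.92 − 11.3)/2 = 4.81.
Willingness to pay at Q' = 4.81: 35 − 2.4·4.81 = 23.456.
ΔQ = 5.3864 − 4.81 = 0.5764; wedge = 23.456 − 20.92 = 2.536.
The triangle = ½ × 0.5764 × 2.536 = $0.73 million.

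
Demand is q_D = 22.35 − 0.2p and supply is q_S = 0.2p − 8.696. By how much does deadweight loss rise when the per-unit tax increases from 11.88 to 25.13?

24.52

In inverse form: demand p = 111.75 − 5q, supply p = 43.48 + 5q.
Competitive equilibrium: 111.75 − 5q = 43.48 + 5q → q* = 6.827, p* = 77.615.
For a per-unit tax t: Δq = t/10, so DWL = ½·t·(t/10) = t²/20.
At t = 11.88: DWL = 7.057. At t = 25.13: DWL = 31.576.
Increase = 31.576 − 7.057 = 24.52.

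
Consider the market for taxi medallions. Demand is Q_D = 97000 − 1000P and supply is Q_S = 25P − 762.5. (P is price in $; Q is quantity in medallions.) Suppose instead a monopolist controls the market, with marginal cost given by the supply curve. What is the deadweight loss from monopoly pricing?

$30.57

In inverse form: demand P = 97 − 0.001Q, supply P = 30.5 + 0.04Q.
Competitive equilibrium: 97 − 0.001Q = 30.5 + 0.04Q → Q* = 1621.9512, P* = 95.378.
Marginal revenue: MR = 97 − 0.002Q. Set MR = MC: 97 − 0.002Q = 30.5 + 0.04Q → Q_m = 1583.3333.
Price P_m = 97 − 0.001·1583.3333 = 95.4167; MC(Q_m) = 30.5 + 0.04·1583.3333 = 93.8333.
Competitive Q* = 1621.9512, so ΔQ = 38.6179; wedge = 95.4167 − 93.8333 = 1.5834.
DWL = ½ × 38.6179 × 1.5834 = $30.57.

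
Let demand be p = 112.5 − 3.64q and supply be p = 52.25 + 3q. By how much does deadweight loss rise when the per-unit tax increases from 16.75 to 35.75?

Competitive equilibrium: 112.5 − 3.64q = 52.25 + 3q → q* = 9.0738, p* = 79.4714.
For a per-unit tax t: Δq = t/6.64, so DWL = ½·t·(t/6.64) = t²/13.28.
At t = 16.75: DWL = 21.127. At t = 35.75: DWL = 96.24.
Increase = 96.24 − 21.127 = 75.11.

75.11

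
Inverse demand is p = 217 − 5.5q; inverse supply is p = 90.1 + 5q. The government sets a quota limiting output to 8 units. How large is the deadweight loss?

87.64

Competitive equilibrium: 217 − 5.5q = 90.1 + 5q → q* = 12.0857, p* = 150.5286.
At q = 8: demand price = 217 − 5.5·8 = 173; supply price = 90.1 + 5·8 = 130.1.
Δq = 12.0857 − 8 = 4.0857; wedge = 173 − 130.1 = 42.9.
DWL = ½ × 4.0857 × 42.9 = 87.64.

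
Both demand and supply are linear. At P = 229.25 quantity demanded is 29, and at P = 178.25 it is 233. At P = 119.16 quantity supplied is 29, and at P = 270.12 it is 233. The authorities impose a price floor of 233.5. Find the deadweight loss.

Demand slope = (178.25 − 229.25)/(233 − 29) = −0.25, so P = 236.5 − 0.25Q.
Supply slope = (270.12 − 119.16)/(233 − 29) = 0.74, so P = 97.7 + 0.74Q.
Competitive equilibrium: 236.5 − 0.25Q = 97.7 + 0.74Q → Q* = 140.202, P* = 201.4495.
At the floor P = 233.5, quantity demanded = (236.5 − 233.5)/0.25 = 12.
Sellers' marginal cost at Q' = 12: 97.7 + 0.74·12 = 106.58.
ΔQ = 140.202 − 12 = 128.202; wedge = 233.5 − 106.58 = 126.92.
Deadweight loss = ½ × 128.202 × 126.92 = 8135.70.

8135.70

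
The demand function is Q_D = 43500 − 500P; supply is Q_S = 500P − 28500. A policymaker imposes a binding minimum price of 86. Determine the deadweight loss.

In inverse form: demand P = 87 − 0.002Q, supply P = 57 + 0.002Q.
Competitive equilibrium: 87 − 0.002Q = 57 + 0.002Q → Q* = 7500, P* = 72.
At the floor P = 86, quantity demanded = (87 − 86)/0.002 = 500.
Sellers' marginal cost at Q' = 500: 57 + 0.002·500 = 58.
ΔQ = 7500 − 500 = 7000; wedge = 86 − 58 = 28.
Deadweight loss = ½ × 7000 × 28 = 98000.

98000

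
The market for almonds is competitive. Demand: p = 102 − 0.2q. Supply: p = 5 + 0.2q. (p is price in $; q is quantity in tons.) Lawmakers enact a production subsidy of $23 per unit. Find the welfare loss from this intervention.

$661.25

Competitive equilibrium: 102 − 0.2q = 5 + 0.2q → q* = 242.5, p* = 53.5.
The subsidy lowers effective supply by 23: p = 0.2q − 18.
New quantity: 102 − 0.2q = 0.2q − 18 → q' = 300.
Overproduction Δq = 300 − 242.5 = 57.5; wedge = subsidy = 23.
Welfare loss = ½ × 57.5 × 23 = $661.25.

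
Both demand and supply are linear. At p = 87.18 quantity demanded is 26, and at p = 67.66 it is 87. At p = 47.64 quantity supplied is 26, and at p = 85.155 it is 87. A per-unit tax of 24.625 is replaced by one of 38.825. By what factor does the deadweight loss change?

2.486

Demand slope = (67.66 − 87.18)/(87 − 26) = −0.32, so p = 95.5 − 0.32q.
Supply slope = (85.155 − 47.64)/(87 − 26) = 0.615, so p = 31.65 + 0.615q.
Competitive equilibrium: 95.5 − 0.32q = 31.65 + 0.615q → q* = 68.2888, p* = 73.6476.
For a per-unit tax t: Δq = t/0.935, so DWL = ½·t·(t/0.935) = t²/1.87.
At t = 24.625: DWL = 324.273. At t = 38.825: DWL = 806.086.
Ratio = (38.825/24.625)² = 2.486.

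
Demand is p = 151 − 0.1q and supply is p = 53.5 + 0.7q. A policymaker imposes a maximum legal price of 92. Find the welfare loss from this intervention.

1788.91

Competitive equilibrium: 151 − 0.1q = 53.5 + 0.7q → q* = 121.875, p* = 138.8125.
At the ceiling p = 92, quantity supplied = (92 − 53.5)/0.7 = 55.
Willingness to pay at q' = 55: 151 − 0.1·55 = 145.5.
Δq = 121.875 − 55 = 66.875; wedge = 145.5 − 92 = 53.5.
Welfare loss = ½ × 66.875 × 53.5 = 1788.91.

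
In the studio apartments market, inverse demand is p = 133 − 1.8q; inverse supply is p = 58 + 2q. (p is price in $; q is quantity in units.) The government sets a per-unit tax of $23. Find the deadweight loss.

$69.61

Competitive equilibrium: 133 − 1.8q = 58 + 2q → q* = 19.73684, p* = 97.47368.
With the tax, the buyer price exceeds the seller price by 23: (133 − 1.8q) − (58 + 2q) = 23 → q' = 13.68421.
Δq = 19.73684 − 13.68421 = 6.05263; the wedge equals the tax, 23.
DWL = ½ × 6.05263 × 23 = $69.61.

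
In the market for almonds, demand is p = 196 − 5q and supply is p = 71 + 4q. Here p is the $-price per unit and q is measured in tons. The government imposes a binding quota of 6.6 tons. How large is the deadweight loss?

Competitive equilibrium: 196 − 5q = 71 + 4q → q* = 13.8889, p* = 126.5556.
At q = 6.6: demand price = 196 − 5·6.6 = 163; supply price = 71 + 4·6.6 = 97.4.
Δq = 13.8889 − 6.6 = 7.2889; wedge = 163 − 97.4 = 65.6.
DWL = ½ × 7.2889 × 65.6 = $239.08.

$239.08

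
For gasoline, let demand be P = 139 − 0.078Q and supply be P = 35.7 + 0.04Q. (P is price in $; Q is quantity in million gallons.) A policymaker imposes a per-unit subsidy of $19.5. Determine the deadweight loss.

Competitive equilibrium: 139 − 0.078Q = 35.7 + 0.04Q → Q* = 875.4237, P* = 70.7169.
The subsidy lowers effective supply by 19.5: P = 16.2 + 0.04Q.
New quantity: 139 − 0.078Q = 16.2 + 0.04Q → Q' = 1040.678.
Overproduction ΔQ = 1040.678 − 875.4237 = 165.2543; wedge = subsidy = 19.5.
The triangle = ½ × 165.2543 × 19.5 = $1611.23 million.

$1611.23 million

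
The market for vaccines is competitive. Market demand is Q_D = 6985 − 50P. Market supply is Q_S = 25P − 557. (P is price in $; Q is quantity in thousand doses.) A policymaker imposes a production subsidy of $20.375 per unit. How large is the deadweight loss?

In inverse form: demand P = 139.7 − 0.02Q, supply P = 22.28 + 0.04Q.
Competitive equilibrium: 139.7 − 0.02Q = 22.28 + 0.04Q → Q* = 1957, P* = 100.56.
The subsidy lowers effective supply by 20.375: P = 1.905 + 0.04Q.
New quantity: 139.7 − 0.02Q = 1.905 + 0.04Q → Q' = 2296.58333.
Overproduction ΔQ = 2296.58333 − 1957 = 339.58333; wedge = subsidy = 20.375.
DWL = ½ × 339.58333 × 20.375 = $3459.51 thousand.

$3459.51 thousand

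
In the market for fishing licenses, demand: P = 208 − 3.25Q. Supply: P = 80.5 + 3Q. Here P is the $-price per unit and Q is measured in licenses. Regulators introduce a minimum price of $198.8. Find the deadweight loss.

$964.62

Competitive equilibrium: 208 − 3.25Q = 80.5 + 3Q → Q* = 20.4, P* = 141.7.
At the floor P = 198.8, quantity demanded = (208 − 198.8)/3.25 = 2.8308.
Sellers' marginal cost at Q' = 2.8308: 80.5 + 3·2.8308 = 88.9924.
ΔQ = 20.4 − 2.8308 = 17.5692; wedge = 198.8 − 88.9924 = 109.8076.
Welfare loss = ½ × 17.5692 × 109.8076 = $964.62.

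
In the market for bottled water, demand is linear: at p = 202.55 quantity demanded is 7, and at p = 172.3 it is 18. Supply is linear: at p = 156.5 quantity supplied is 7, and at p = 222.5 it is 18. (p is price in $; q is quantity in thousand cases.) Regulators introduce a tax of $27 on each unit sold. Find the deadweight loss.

$41.66 thousand

Demand slope = (172.3 − 202.55)/(18 − 7) = −2.75, so p = 221.8 − 2.75q.
Supply slope = (222.5 − 156.5)/(18 − 7) = 6, so p = 114.5 + 6q.
Competitive equilibrium: 221.8 − 2.75q = 114.5 + 6q → q* = 12.2629, p* = 188.0771.
With the tax, the buyer price exceeds the seller price by 27: (221.8 − 2.75q) − (114.5 + 6q) = 27 → q' = 9.1771.
Δq = 12.2629 − 9.1771 = 3.0858; the wedge equals the tax, 27.
The triangle = ½ × 3.0858 × 27 = $41.66 thousand.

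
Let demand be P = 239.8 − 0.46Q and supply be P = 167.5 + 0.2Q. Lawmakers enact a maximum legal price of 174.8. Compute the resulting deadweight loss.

Competitive equilibrium: 239.8 − 0.46Q = 167.5 + 0.2Q → Q* = 109.5455, P* = 189.4091.
At the ceiling P = 174.8, quantity supplied = (174.8 − 167.5)/0.2 = 36.5.
Willingness to pay at Q' = 36.5: 239.8 − 0.46·36.5 = 223.01.
ΔQ = 109.5455 − 36.5 = 73.0455; wedge = 223.01 − 174.8 = 48.21.
Welfare loss = ½ × 73.0455 × 48.21 = 1760.76.

1760.76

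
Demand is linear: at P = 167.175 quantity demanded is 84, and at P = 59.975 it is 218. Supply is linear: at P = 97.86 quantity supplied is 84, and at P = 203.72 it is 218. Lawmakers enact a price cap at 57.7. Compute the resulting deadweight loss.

Demand slope = (59.975 − 167.175)/(218 − 84) = −0.8, so P = 234.375 − 0.8Q.
Supply slope = (203.72 − 97.86)/(218 − 84) = 0.79, so P = 31.5 + 0.79Q.
Competitive equilibrium: 234.375 − 0.8Q = 31.5 + 0.79Q → Q* = 127.59434, P* = 132.29953.
At the ceiling P = 57.7, quantity supplied = (57.7 − 31.5)/0.79 = 33.16456.
Willingness to pay at Q' = 33.16456: 234.375 − 0.8·33.16456 = 207.84335.
ΔQ = 127.59434 − 33.16456 = 94.42978; wedge = 207.84335 − 57.7 = 150.14335.
Welfare loss = ½ × 94.42978 × 150.14335 = 7089.

7089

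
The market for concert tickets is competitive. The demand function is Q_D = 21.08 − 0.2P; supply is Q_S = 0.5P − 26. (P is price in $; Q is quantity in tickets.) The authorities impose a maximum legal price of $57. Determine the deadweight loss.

$92.06

In inverse form: demand P = 105.4 − 5Q, supply P = 52 + 2Q.
Competitive equilibrium: 105.4 − 5Q = 52 + 2Q → Q* = 7.6286, P* = 67.2571.
At the ceiling P = 57, quantity supplied = (57 − 52)/2 = 2.5.
Willingness to pay at Q' = 2.5: 105.4 − 5·2.5 = 92.9.
ΔQ = 7.6286 − 2.5 = 5.1286; wedge = 92.9 − 57 = 35.9.
Welfare loss = ½ × 5.1286 × 35.9 = $92.06.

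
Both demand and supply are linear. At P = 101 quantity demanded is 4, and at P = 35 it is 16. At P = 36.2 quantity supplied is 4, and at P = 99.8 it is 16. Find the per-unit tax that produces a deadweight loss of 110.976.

48.96

Demand slope = (35 − 101)/(16 − 4) = −5.5, so P = 123 − 5.5Q.
Supply slope = (99.8 − 36.2)/(16 − 4) = 5.3, so P = 15 + 5.3Q.
Competitive equilibrium: 123 − 5.5Q = 15 + 5.3Q → Q* = 10, P* = 68.
A tax t gives ΔQ = t/10.8 and wedge t, so DWL = t²/21.6.
t²/21.6 = 110.976 → t² = 2397.0816 → t = 48.96.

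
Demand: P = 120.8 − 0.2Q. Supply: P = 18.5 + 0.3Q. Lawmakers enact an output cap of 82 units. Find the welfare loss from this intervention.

Competitive equilibrium: 120.8 − 0.2Q = 18.5 + 0.3Q → Q* = 204.6, P* = 79.88.
At Q = 82: demand price = 120.8 − 0.2·82 = 104.4; supply price = 18.5 + 0.3·82 = 43.1.
ΔQ = 204.6 − 82 = 122.6; wedge = 104.4 − 43.1 = 61.3.
The triangle = ½ × 122.6 × 61.3 = 3757.69.

3757.69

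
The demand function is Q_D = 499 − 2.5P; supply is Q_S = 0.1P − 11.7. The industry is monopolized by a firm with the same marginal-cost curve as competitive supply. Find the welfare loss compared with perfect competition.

0.45

In inverse form: demand P = 199.6 − 0.4Q, supply P = 117 + 10Q.
Competitive equilibrium: 199.6 − 0.4Q = 117 + 10Q → Q* = 7.9423, P* = 196.4231.
Marginal revenue: MR = 199.6 − 0.8Q. Set MR = MC: 199.6 − 0.8Q = 117 + 10Q → Q_m = 7.6481.
Price P_m = 199.6 − 0.4·7.6481 = 196.5408; MC(Q_m) = 117 + 10·7.6481 = 193.481.
Competitive Q* = 7.9423, so ΔQ = 0.2942; wedge = 196.5408 − 193.481 = 3.0598.
Welfare loss = ½ × 0.2942 × 3.0598 = 0.45.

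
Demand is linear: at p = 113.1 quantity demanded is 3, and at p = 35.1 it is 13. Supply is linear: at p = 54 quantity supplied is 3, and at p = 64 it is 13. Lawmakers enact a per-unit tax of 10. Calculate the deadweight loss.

Demand slope = (35.1 − 113.1)/(13 − 3) = −7.8, so p = 136.5 − 7.8q.
Supply slope = (64 − 54)/(13 − 3) = 1, so p = 51 + q.
Competitive equilibrium: 136.5 − 7.8q = 51 + q → q* = 9.7159, p* = 60.7159.
With the tax, the buyer price exceeds the seller price by 10: (136.5 − 7.8q) − (51 + q) = 10 → q' = 8.5795.
Δq = 9.7159 − 8.5795 = 1.1364; the wedge equals the tax, 10.
DWL = ½ × 1.1364 × 10 = 5.68.

5.68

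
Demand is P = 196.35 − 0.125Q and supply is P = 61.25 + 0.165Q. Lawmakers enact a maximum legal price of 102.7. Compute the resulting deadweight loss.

Competitive equilibrium: 196.35 − 0.125Q = 61.25 + 0.165Q → Q* = 465.8621, P* = 138.1172.
At the ceiling P = 102.7, quantity supplied = (102.7 − 61.25)/0.165 = 251.2121.
Willingness to pay at Q' = 251.2121: 196.35 − 0.125·251.2121 = 164.9485.
ΔQ = 465.8621 − 251.2121 = 214.65; wedge = 164.9485 − 102.7 = 62.2485.
Deadweight loss = ½ × 214.65 × 62.2485 = 6680.82.

6680.82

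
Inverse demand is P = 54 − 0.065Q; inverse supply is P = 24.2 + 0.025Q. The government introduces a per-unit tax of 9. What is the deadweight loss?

450

Competitive equilibrium: 54 − 0.065Q = 24.2 + 0.025Q → Q* = 331.1111, P* = 32.4778.
With the tax, the buyer price exceeds the seller price by 9: (54 − 0.065Q) − (24.2 + 0.025Q) = 9 → Q' = 231.1111.
ΔQ = 331.1111 − 231.1111 = 100; the wedge equals the tax, 9.
Welfare loss = ½ × 100 × 9 = 450.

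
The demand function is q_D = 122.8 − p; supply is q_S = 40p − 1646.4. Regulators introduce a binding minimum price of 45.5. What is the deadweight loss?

In inverse form: demand p = 122.8 − q, supply p = 41.16 + 0.025q.
Competitive equilibrium: 122.8 − q = 41.16 + 0.025q → q* = 79.6488, p* = 43.1512.
At the floor p = 45.5, quantity demanded = (122.8 − 45.5)/1 = 77.3.
Sellers' marginal cost at q' = 77.3: 41.16 + 0.025·77.3 = 43.0925.
Δq = 79.6488 − 77.3 = 2.3488; wedge = 45.5 − 43.0925 = 2.4075.
Welfare loss = ½ × 2.3488 × 2.4075 = 2.83.

2.83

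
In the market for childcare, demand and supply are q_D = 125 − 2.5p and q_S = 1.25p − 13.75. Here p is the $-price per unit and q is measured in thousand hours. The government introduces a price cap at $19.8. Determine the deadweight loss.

In inverse form: demand p = 50 − 0.4q, supply p = 11 + 0.8q.
Competitive equilibrium: 50 − 0.4q = 11 + 0.8q → q* = 32.5, p* = 37.
At the ceiling p = 19.8, quantity supplied = (19.8 − 11)/0.8 = 11.
Willingness to pay at q' = 11: 50 − 0.4·11 = 45.6.
Δq = 32.5 − 11 = 21.5; wedge = 45.6 − 19.8 = 25.8.
The triangle = ½ × 21.5 × 25.8 = $277.35 thousand.

$277.35 thousand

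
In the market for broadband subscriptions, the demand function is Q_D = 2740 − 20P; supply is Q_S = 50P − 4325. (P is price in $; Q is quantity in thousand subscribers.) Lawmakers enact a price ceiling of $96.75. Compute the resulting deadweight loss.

In inverse form: demand P = 137 − 0.05Q, supply P = 86.5 + 0.02Q.
Competitive equilibrium: 137 − 0.05Q = 86.5 + 0.02Q → Q* = 721.4286, P* = 100.9286.
At the ceiling P = 96.75, quantity supplied = (96.75 − 86.5)/0.02 = 512.5.
Willingness to pay at Q' = 512.5: 137 − 0.05·512.5 = 111.375.
ΔQ = 721.4286 − 512.5 = 208.9286; wedge = 111.375 − 96.75 = 14.625.
Welfare loss = ½ × 208.9286 × 14.625 = $1527.79 thousand.

$1527.79 thousand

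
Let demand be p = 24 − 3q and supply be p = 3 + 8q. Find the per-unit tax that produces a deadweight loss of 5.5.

11

Competitive equilibrium: 24 − 3q = 3 + 8q → q* = 1.9091, p* = 18.2727.
A tax t gives Δq = t/11 and wedge t, so DWL = t²/22.
t²/22 = 5.5 → t² = 121 → t = 11.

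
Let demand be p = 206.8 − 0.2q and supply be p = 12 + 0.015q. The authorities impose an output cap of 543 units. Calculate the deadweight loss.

Competitive equilibrium: 206.8 − 0.2q = 12 + 0.015q → q* = 906.0465, p* = 25.5907.
At q = 543: demand price = 206.8 − 0.2·543 = 98.2; supply price = 12 + 0.015·543 = 20.145.
Δq = 906.0465 − 543 = 363.0465; wedge = 98.2 − 20.145 = 78.055.
The triangle = ½ × 363.0465 × 78.055 = 14168.80.

14168.80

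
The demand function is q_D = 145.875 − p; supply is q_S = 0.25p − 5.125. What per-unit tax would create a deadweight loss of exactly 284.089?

In inverse form: demand p = 145.875 − q, supply p = 20.5 + 4q.
Competitive equilibrium: 145.875 − q = 20.5 + 4q → q* = 25.075, p* = 120.8.
A tax t gives Δq = t/5 and wedge t, so DWL = t²/10.
t²/10 = 284.089 → t² = 2840.89 → t = 53.3.

53.3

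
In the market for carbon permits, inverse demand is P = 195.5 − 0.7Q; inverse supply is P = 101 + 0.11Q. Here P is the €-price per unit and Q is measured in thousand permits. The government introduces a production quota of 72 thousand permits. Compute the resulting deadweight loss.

€808.02 thousand

Competitive equilibrium: 195.5 − 0.7Q = 101 + 0.11Q → Q* = 116.6667, P* = 113.8333.
At Q = 72: demand price = 195.5 − 0.7·72 = 145.1; supply price = 101 + 0.11·72 = 108.92.
ΔQ = 116.6667 − 72 = 44.6667; wedge = 145.1 − 108.92 = 36.18.
Welfare loss = ½ × 44.6667 × 36.18 = €808.02 thousand.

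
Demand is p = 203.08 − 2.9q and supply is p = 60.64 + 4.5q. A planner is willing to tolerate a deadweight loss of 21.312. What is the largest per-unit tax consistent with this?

17.76

Competitive equilibrium: 203.08 − 2.9q = 60.64 + 4.5q → q* = 19.2486, p* = 147.2589.
A tax t gives Δq = t/7.4 and wedge t, so DWL = t²/14.8.
t²/14.8 = 21.312 → t² = 315.4176 → t = 17.76.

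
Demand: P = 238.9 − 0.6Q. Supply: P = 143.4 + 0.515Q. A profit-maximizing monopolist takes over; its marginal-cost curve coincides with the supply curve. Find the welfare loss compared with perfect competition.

500.58

Competitive equilibrium: 238.9 − 0.6Q = 143.4 + 0.515Q → Q* = 85.6502, P* = 187.5099.
Marginal revenue: MR = 238.9 − 1.2Q. Set MR = MC: 238.9 − 1.2Q = 143.4 + 0.515Q → Q_m = 55.6851.
Price P_m = 238.9 − 0.6·55.6851 = 205.4889; MC(Q_m) = 143.4 + 0.515·55.6851 = 172.0778.
Competitive Q* = 85.6502, so ΔQ = 29.9651; wedge = 205.4889 − 172.0778 = 33.4111.
The triangle = ½ × 29.9651 × 33.4111 = 500.58.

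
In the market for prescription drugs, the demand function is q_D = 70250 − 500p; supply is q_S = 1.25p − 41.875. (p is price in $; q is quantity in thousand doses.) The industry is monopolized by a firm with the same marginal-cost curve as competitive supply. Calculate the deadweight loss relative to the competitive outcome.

$0.04 thousand

In inverse form: demand p = 140.5 − 0.002q, supply p = 33.5 + 0.8q.
Competitive equilibrium: 140.5 − 0.002q = 33.5 + 0.8q → q* = 133.4165, p* = 140.2332.
Marginal revenue: MR = 140.5 − 0.004q. Set MR = MC: 140.5 − 0.004q = 33.5 + 0.8q → q_m = 133.0846.
Price p_m = 140.5 − 0.002·133.0846 = 140.2338; MC(q_m) = 33.5 + 0.8·133.0846 = 139.9677.
Competitive q* = 133.4165, so Δq = 0.3319; wedge = 140.2338 − 139.9677 = 0.2661.
DWL = ½ × 0.3319 × 0.2661 = $0.04 thousand.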